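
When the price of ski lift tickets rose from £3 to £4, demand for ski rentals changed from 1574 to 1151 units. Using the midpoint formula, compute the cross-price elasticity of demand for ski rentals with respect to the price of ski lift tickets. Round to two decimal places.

-1.09

ΔQ_x = 1151 − 1574 = -423; ΔP_y = 4 − 3 = 1.
Midpoints: P̄_y = 3.50, Q̄_x = 1362.5.
ε_xy = (ΔQ_x/ΔP_y)(P̄_y/Q̄_x) = (-423/1)(3.50/1362.5).
ε_xy < 0, so the goods are complements.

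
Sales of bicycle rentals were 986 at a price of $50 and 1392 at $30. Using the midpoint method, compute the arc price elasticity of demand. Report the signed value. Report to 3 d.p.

-0.683

ΔQ = 1392 − 986 = 406; ΔP = 30 − 50 = -20.
Midpoints: P̄ = 40.00, Q̄ = 1189.0.
ε = (ΔQ/ΔP)(P̄/Q̄) = (406/-20)(40.00/1189.0).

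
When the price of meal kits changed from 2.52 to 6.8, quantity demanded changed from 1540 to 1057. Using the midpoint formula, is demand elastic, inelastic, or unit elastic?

Arc ε ≈ -0.405.
|ε| = 0.40 < 1.

inelastic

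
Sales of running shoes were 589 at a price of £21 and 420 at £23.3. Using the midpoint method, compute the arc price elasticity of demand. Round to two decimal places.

ΔQ = 420 − 589 = -169; ΔP = 23.3 − 21 = 2.3.
Midpoints: P̄ = 22.15, Q̄ = 504.5.
ε = (ΔQ/ΔP)(P̄/Q̄) = (-169/2.3)(22.15/504.5).

-3.23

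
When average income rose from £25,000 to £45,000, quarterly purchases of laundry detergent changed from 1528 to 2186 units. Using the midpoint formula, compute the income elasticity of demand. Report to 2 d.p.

0.62

ΔQ = 658, ΔI = 20000. Midpoints: Ī = 35,000, Q̄ = 1857.0.
ε_I = (ΔQ/ΔI)(Ī/Q̄) = (658/20000)(35000/1857.0).
ε_I > 0, so the good is normal.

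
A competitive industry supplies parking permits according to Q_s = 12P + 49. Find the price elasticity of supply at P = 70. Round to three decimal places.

At P = 70, Q_s = 889.
dQ_s/dP = 12.
ε_s = (dQ_s/dP)(P/Q_s) = (12)(70/889).

0.945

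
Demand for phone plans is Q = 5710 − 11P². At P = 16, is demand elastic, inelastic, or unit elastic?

Q = 2894, dQ/dP = -352.
ε = (dQ/dP)(P/Q) ≈ -1.946.
|ε| = 1.95 > 1.

elastic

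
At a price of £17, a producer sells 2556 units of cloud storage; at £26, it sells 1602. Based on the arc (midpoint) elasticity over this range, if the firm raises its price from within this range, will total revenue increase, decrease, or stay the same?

decrease

Arc ε = (-954/9)(21.50/2079.0) ≈ -1.096.
|ε| = 1.10 > 1, so demand is elastic. A price rise therefore reduces total revenue.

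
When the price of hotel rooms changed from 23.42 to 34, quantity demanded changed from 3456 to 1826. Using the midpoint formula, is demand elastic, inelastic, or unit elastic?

Arc ε ≈ -1.675.
|ε| = 1.67 > 1.

elastic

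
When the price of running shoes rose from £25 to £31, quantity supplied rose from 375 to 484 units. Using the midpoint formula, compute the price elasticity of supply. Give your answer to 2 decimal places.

ΔQ = 484 − 375 = 109; ΔP = 31 − 25 = 6.
Midpoints: P̄ = 28.00, Q̄ = 429.5.
ε_s = (ΔQ/ΔP)(P̄/Q̄) = (109/6)(28.00/429.5).

1.18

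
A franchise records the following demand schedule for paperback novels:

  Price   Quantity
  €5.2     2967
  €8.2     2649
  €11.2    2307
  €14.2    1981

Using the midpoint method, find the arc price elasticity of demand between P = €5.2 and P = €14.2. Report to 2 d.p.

At P = 5.2, Q = 2967; at P = 14.2, Q = 1981.
ΔQ = -986, ΔP = 9.0. Midpoints: P̄ = 9.70, Q̄ = 2474.0.
ε = (ΔQ/ΔP)(P̄/Q̄) = (-986/9.0)(9.70/2474.0).

-0.43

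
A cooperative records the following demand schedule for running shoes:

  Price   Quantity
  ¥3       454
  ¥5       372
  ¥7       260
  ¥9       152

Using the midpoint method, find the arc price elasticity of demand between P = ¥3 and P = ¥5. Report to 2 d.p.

-0.40

At P = 3, Q = 454; at P = 5, Q = 372.
ΔQ = -82, ΔP = 2. Midpoints: P̄ = 4.00, Q̄ = 413.0.
ε = (ΔQ/ΔP)(P̄/Q̄) = (-82/2)(4.00/413.0).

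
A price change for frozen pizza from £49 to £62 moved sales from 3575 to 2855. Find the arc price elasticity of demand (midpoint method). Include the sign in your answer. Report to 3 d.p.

ΔQ = 2855 − 3575 = -720; ΔP = 62 − 49 = 13.
Midpoints: P̄ = 55.50, Q̄ = 3215.0.
ε = (ΔQ/ΔP)(P̄/Q̄) = (-720/13)(55.50/3215.0).

-0.956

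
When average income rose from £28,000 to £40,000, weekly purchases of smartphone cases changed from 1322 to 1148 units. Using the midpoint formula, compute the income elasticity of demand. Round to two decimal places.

-0.40

ΔQ = -174, ΔI = 12000. Midpoints: Ī = 34,000, Q̄ = 1235.0.
ε_I = (ΔQ/ΔI)(Ī/Q̄) = (-174/12000)(34000/1235.0).
ε_I < 0, so the good is inferior.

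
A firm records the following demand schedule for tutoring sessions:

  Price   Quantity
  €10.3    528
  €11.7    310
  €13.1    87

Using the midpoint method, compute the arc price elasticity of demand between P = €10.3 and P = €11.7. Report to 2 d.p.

-4.09

At P = 10.3, Q = 528; at P = 11.7, Q = 310.
ΔQ = -218, ΔP = 1.4. Midpoints: P̄ = 11.00, Q̄ = 419.0.
ε = (ΔQ/ΔP)(P̄/Q̄) = (-218/1.4)(11.00/419.0).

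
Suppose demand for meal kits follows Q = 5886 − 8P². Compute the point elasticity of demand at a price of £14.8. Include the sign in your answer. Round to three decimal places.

-0.848

At P = 14.8, Q = 4133.680.
dQ/dP = −16P = -236.800.
ε = (dQ/dP)(P/Q) = (-236.800)(14.8/4133.680).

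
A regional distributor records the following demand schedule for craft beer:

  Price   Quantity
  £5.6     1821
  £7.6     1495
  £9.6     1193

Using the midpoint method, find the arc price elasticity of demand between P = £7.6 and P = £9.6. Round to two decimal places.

-0.97

At P = 7.6, Q = 1495; at P = 9.6, Q = 1193.
ΔQ = -302, ΔP = 2.0. Midpoints: P̄ = 8.60, Q̄ = 1344.0.
ε = (ΔQ/ΔP)(P̄/Q̄) = (-302/2.0)(8.60/1344.0).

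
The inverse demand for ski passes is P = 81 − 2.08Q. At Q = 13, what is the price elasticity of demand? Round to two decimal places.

At Q = 13, P = 81 − 2.08(13) = 53.96.
dP/dQ = −2.08, so dQ/dP = 1/(−2.08) = -0.481.
ε = (dQ/dP)(P/Q) = (-0.481)(53.96/13).

-2.00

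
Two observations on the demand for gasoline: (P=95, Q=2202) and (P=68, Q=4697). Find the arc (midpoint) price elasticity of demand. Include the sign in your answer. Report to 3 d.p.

-2.183

ΔQ = 4697 − 2202 = 2495; ΔP = 68 − 95 = -27.
Midpoints: P̄ = 81.50, Q̄ = 3449.5.
ε = (ΔQ/ΔP)(P̄/Q̄) = (2495/-27)(81.50/3449.5).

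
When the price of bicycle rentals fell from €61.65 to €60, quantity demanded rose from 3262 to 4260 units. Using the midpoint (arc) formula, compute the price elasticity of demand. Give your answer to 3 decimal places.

-9.782

ΔQ = 4260 − 3262 = 998; ΔP = 60 − 61.65 = -1.65.
Midpoints: P̄ = 60.83, Q̄ = 3761.0.
ε = (ΔQ/ΔP)(P̄/Q̄) = (998/-1.65)(60.83/3761.0).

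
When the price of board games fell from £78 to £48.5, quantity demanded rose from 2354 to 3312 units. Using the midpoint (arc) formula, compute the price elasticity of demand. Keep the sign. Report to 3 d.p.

-0.725

ΔQ = 3312 − 2354 = 958; ΔP = 48.5 − 78 = -29.5.
Midpoints: P̄ = 63.25, Q̄ = 2833.0.
ε = (ΔQ/ΔP)(P̄/Q̄) = (958/-29.5)(63.25/2833.0).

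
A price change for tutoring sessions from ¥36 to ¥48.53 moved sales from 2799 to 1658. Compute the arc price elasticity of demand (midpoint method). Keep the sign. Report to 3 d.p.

ΔQ = 1658 − 2799 = -1141; ΔP = 48.53 − 36 = 12.53.
Midpoints: P̄ = 42.27, Q̄ = 2228.5.
ε = (ΔQ/ΔP)(P̄/Q̄) = (-1141/12.53)(42.27/2228.5).

-1.727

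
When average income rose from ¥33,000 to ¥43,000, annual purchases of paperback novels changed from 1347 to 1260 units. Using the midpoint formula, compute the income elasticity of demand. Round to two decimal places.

ΔQ = -87, ΔI = 10000. Midpoints: Ī = 38,000, Q̄ = 1303.5.
ε_I = (ΔQ/ΔI)(Ī/Q̄) = (-87/10000)(38000/1303.5).

-0.25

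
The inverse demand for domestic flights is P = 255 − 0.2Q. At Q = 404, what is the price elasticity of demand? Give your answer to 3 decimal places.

-2.156

At Q = 404, P = 255 − 0.2(404) = 174.20.
dP/dQ = −0.2, so dQ/dP = 1/(−0.2) = -5.000.
ε = (dQ/dP)(P/Q) = (-5.000)(174.20/404).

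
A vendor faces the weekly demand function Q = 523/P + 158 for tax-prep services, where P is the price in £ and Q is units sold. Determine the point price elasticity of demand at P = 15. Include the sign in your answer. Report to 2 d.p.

At P = 15, Q = 192.867.
dQ/dP = −523/P² = -2.324.
ε = (dQ/dP)(P/Q) = (-2.324)(15/192.867).

-0.18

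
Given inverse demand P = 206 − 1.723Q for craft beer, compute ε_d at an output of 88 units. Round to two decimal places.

-0.36

At Q = 88, P = 206 − 1.723(88) = 54.38.
dP/dQ = −1.723, so dQ/dP = 1/(−1.723) = -0.580.
ε = (dQ/dP)(P/Q) = (-0.580)(54.38/88).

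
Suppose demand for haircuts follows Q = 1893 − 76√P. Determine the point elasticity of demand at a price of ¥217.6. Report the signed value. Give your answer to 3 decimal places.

At P = 217.6, Q = 771.903.
dQ/dP = −76/(2√P) = -2.576.
ε = (dQ/dP)(P/Q) = (-2.576)(217.6/771.903).
|ε| < 1, so demand is inelastic at this price.

-0.726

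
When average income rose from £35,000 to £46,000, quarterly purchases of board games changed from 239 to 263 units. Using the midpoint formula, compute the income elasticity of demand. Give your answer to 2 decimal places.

0.35

ΔQ = 24, ΔI = 11000. Midpoints: Ī = 40,500, Q̄ = 251.0.
ε_I = (ΔQ/ΔI)(Ī/Q̄) = (24/11000)(40500/251.0).
ε_I > 0, so the good is normal.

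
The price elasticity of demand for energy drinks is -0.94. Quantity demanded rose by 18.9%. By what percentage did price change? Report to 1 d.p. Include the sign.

-20.1%

%ΔP ≈ %ΔQ / ε = (18.9%)/(-0.94) = -20.11%.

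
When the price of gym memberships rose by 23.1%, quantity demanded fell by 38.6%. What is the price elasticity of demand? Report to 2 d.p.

ε = %ΔQ / %ΔP = (-38.6)/(23.1) = -1.671.

-1.67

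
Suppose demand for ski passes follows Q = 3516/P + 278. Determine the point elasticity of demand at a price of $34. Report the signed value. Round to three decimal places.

-0.271

At P = 34, Q = 381.412.
dQ/dP = −3516/P² = -3.042.
ε = (dQ/dP)(P/Q) = (-3.042)(34/381.412).
|ε| < 1, so demand is inelastic at this price.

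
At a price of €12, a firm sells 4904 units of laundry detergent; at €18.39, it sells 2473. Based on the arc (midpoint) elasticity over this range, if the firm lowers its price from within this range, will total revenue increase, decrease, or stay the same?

increase

Arc ε = (-2431/6.39)(15.20/3688.5) ≈ -1.567.
|ε| = 1.57 > 1, so demand is elastic. A price cut therefore raises total revenue.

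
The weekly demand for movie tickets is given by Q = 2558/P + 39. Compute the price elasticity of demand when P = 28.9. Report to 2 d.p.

At P = 28.9, Q = 127.512.
dQ/dP = −2558/P² = -3.063.
ε = (dQ/dP)(P/Q) = (-3.063)(28.9/127.512).

-0.69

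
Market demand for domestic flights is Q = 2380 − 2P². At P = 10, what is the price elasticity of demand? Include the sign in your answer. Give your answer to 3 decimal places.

At P = 10, Q = 2180.
dQ/dP = −4P = -40.
ε = (dQ/dP)(P/Q) = (-40)(10/2180).
|ε| < 1, so demand is inelastic at this price.

-0.183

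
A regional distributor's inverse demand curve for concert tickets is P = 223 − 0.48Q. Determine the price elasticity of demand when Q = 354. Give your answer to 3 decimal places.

-0.312

At Q = 354, P = 223 − 0.48(354) = 53.08.
dP/dQ = −0.48, so dQ/dP = 1/(−0.48) = -2.083.
ε = (dQ/dP)(P/Q) = (-2.083)(53.08/354).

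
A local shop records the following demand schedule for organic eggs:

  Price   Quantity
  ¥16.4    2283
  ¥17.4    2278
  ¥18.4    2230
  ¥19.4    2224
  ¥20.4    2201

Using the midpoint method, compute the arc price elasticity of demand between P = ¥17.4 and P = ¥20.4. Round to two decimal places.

-0.22

At P = 17.4, Q = 2278; at P = 20.4, Q = 2201.
ΔQ = -77, ΔP = 3.0. Midpoints: P̄ = 18.90, Q̄ = 2239.5.
ε = (ΔQ/ΔP)(P̄/Q̄) = (-77/3.0)(18.90/2239.5).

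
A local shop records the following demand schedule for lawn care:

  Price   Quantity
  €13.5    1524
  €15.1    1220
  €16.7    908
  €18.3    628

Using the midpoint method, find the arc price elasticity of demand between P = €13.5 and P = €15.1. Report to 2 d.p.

-1.98

At P = 13.5, Q = 1524; at P = 15.1, Q = 1220.
ΔQ = -304, ΔP = 1.6. Midpoints: P̄ = 14.30, Q̄ = 1372.0.
ε = (ΔQ/ΔP)(P̄/Q̄) = (-304/1.6)(14.30/1372.0).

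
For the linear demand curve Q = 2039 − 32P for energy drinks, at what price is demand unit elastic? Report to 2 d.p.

31.86

For linear demand Q = a − bP, ε = −bP/(a − bP). |ε| = 1 when bP = a − bP, i.e. P = a/(2b).
P = 2039/(2·32) = 2039/64 = 31.8594.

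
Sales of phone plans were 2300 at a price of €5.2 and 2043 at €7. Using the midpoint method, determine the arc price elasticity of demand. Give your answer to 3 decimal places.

ΔQ = 2043 − 2300 = -257; ΔP = 7 − 5.2 = 1.8.
Midpoints: P̄ = 6.10, Q̄ = 2171.5.
ε = (ΔQ/ΔP)(P̄/Q̄) = (-257/1.8)(6.10/2171.5).

-0.401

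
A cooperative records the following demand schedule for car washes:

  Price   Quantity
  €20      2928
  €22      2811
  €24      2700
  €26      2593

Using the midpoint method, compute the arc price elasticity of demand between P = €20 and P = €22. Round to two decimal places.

-0.43

At P = 20, Q = 2928; at P = 22, Q = 2811.
ΔQ = -117, ΔP = 2. Midpoints: P̄ = 21.00, Q̄ = 2869.5.
ε = (ΔQ/ΔP)(P̄/Q̄) = (-117/2)(21.00/2869.5).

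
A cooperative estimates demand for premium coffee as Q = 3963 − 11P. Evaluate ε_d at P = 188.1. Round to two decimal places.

At P = 188.1, Q = 1893.900.
dQ/dP = −11.
ε = (dQ/dP)(P/Q) = (-11)(188.1/1893.900).
|ε| > 1, so demand is elastic at this price.

-1.09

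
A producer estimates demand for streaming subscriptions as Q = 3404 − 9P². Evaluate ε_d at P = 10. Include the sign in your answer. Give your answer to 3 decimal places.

-0.719

At P = 10, Q = 2504.
dQ/dP = −18P = -180.
ε = (dQ/dP)(P/Q) = (-180)(10/2504).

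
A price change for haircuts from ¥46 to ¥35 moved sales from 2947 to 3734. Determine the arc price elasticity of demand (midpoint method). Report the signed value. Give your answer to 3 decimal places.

-0.867

ΔQ = 3734 − 2947 = 787; ΔP = 35 − 46 = -11.
Midpoints: P̄ = 40.50, Q̄ = 3340.5.
ε = (ΔQ/ΔP)(P̄/Q̄) = (787/-11)(40.50/3340.5).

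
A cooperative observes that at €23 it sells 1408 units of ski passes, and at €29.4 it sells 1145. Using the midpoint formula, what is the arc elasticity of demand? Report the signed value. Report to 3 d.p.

-0.843

ΔQ = 1145 − 1408 = -263; ΔP = 29.4 − 23 = 6.4.
Midpoints: P̄ = 26.20, Q̄ = 1276.5.
ε = (ΔQ/ΔP)(P̄/Q̄) = (-263/6.4)(26.20/1276.5).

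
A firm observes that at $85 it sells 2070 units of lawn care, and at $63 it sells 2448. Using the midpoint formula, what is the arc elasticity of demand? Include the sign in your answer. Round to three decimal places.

-0.563

ΔQ = 2448 − 2070 = 378; ΔP = 63 − 85 = -22.
Midpoints: P̄ = 74.00, Q̄ = 2259.0.
ε = (ΔQ/ΔP)(P̄/Q̄) = (378/-22)(74.00/2259.0).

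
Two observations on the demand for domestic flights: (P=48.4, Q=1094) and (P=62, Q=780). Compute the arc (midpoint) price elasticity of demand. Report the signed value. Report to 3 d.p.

-1.360

ΔQ = 780 − 1094 = -314; ΔP = 62 − 48.4 = 13.6.
Midpoints: P̄ = 55.20, Q̄ = 937.0.
ε = (ΔQ/ΔP)(P̄/Q̄) = (-314/13.6)(55.20/937.0).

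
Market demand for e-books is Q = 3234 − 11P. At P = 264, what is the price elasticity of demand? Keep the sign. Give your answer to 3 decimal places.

At P = 264, Q = 330.
dQ/dP = −11.
ε = (dQ/dP)(P/Q) = (-11)(264/330).

-8.800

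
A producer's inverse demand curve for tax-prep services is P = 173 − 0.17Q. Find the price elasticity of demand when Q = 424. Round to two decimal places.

-1.40

At Q = 424, P = 173 − 0.17(424) = 100.92.
dP/dQ = −0.17, so dQ/dP = 1/(−0.17) = -5.882.
ε = (dQ/dP)(P/Q) = (-5.882)(100.92/424).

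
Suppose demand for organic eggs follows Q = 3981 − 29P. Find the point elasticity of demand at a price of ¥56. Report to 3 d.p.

At P = 56, Q = 2357.
dQ/dP = −29.
ε = (dQ/dP)(P/Q) = (-29)(56/2357).

-0.689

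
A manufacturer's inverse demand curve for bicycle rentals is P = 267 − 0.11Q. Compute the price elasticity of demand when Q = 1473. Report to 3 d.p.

-0.648

At Q = 1473, P = 267 − 0.11(1473) = 104.97.
dP/dQ = −0.11, so dQ/dP = 1/(−0.11) = -9.091.
ε = (dQ/dP)(P/Q) = (-9.091)(104.97/1473).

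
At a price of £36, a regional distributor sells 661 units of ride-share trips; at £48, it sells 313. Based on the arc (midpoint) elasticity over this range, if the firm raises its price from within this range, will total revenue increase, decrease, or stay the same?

decrease

Arc ε = (-348/12)(42.00/487.0) ≈ -2.501.
|ε| = 2.50 > 1, so demand is elastic. A price rise therefore reduces total revenue.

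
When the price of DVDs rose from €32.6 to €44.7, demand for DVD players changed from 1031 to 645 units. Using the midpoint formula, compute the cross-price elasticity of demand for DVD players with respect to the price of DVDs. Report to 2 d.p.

-1.47

ΔQ_x = 645 − 1031 = -386; ΔP_y = 44.7 − 32.6 = 12.1.
Midpoints: P̄_y = 38.65, Q̄_x = 838.0.
ε_xy = (ΔQ_x/ΔP_y)(P̄_y/Q̄_x) = (-386/12.1)(38.65/838.0).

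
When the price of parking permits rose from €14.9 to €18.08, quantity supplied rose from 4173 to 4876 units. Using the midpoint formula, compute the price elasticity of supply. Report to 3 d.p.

0.806

ΔQ = 4876 − 4173 = 703; ΔP = 18.08 − 14.9 = 3.18.
Midpoints: P̄ = 16.49, Q̄ = 4524.5.
ε_s = (ΔQ/ΔP)(P̄/Q̄) = (703/3.18)(16.49/4524.5).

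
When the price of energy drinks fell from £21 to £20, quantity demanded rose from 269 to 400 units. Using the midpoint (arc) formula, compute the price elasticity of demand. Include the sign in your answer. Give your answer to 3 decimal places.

ΔQ = 400 − 269 = 131; ΔP = 20 − 21 = -1.
Midpoints: P̄ = 20.50, Q̄ = 334.5.
ε = (ΔQ/ΔP)(P̄/Q̄) = (131/-1)(20.50/334.5).

-8.028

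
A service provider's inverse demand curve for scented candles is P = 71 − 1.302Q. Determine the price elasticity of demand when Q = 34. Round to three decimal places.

-0.604

At Q = 34, P = 71 − 1.302(34) = 26.73.
dP/dQ = −1.302, so dQ/dP = 1/(−1.302) = -0.768.
ε = (dQ/dP)(P/Q) = (-0.768)(26.73/34).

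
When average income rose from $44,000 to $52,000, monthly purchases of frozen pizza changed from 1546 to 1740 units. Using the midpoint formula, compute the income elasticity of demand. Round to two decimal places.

ΔQ = 194, ΔI = 8000. Midpoints: Ī = 48,000, Q̄ = 1643.0.
ε_I = (ΔQ/ΔI)(Ī/Q̄) = (194/8000)(48000/1643.0).
ε_I > 0, so the good is normal.

0.71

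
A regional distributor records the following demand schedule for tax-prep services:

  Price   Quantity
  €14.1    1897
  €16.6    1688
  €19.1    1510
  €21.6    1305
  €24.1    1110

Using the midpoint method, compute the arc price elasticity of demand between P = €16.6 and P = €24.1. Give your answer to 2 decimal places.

At P = 16.6, Q = 1688; at P = 24.1, Q = 1110.
ΔQ = -578, ΔP = 7.5. Midpoints: P̄ = 20.35, Q̄ = 1399.0.
ε = (ΔQ/ΔP)(P̄/Q̄) = (-578/7.5)(20.35/1399.0).

-1.12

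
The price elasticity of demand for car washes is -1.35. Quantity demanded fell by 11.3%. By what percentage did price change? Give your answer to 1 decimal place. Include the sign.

%ΔP ≈ %ΔQ / ε = (-11.3%)/(-1.35) = 8.37%.

8.4%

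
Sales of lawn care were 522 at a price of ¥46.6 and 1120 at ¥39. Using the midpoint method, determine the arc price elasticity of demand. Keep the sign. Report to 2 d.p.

-4.10

ΔQ = 1120 − 522 = 598; ΔP = 39 − 46.6 = -7.6.
Midpoints: P̄ = 42.80, Q̄ = 821.0.
ε = (ΔQ/ΔP)(P̄/Q̄) = (598/-7.6)(42.80/821.0).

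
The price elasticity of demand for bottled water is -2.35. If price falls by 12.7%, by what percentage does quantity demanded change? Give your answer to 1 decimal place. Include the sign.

29.8%

%ΔQ ≈ ε × %ΔP = (-2.35)(-12.7%) = 29.84%.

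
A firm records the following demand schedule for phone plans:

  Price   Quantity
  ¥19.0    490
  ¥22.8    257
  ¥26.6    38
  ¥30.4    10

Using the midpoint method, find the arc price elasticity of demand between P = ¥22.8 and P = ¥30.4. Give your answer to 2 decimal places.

-6.48

At P = 22.8, Q = 257; at P = 30.4, Q = 10.
ΔQ = -247, ΔP = 7.6. Midpoints: P̄ = 26.60, Q̄ = 133.5.
ε = (ΔQ/ΔP)(P̄/Q̄) = (-247/7.6)(26.60/133.5).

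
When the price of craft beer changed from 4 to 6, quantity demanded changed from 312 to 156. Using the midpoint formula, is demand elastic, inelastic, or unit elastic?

elastic

Arc ε ≈ -1.667.
|ε| = 1.67 > 1.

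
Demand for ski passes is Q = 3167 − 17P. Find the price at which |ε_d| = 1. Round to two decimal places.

For linear demand Q = a − bP, ε = −bP/(a − bP). |ε| = 1 when bP = a − bP, i.e. P = a/(2b).
P = 3167/(2·17) = 3167/34 = 93.1471.

93.15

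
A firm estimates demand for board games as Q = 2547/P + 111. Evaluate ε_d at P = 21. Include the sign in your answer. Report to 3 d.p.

-0.522

At P = 21, Q = 232.286.
dQ/dP = −2547/P² = -5.776.
ε = (dQ/dP)(P/Q) = (-5.776)(21/232.286).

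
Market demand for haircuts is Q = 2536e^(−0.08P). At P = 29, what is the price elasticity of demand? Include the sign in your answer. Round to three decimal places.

-2.320

At P = 29, Q = 249.222.
dQ/dP = −0.08·2536e^(−0.08P) = −0.08Q = -19.938.
ε = (dQ/dP)(P/Q) = (-19.938)(29/249.222).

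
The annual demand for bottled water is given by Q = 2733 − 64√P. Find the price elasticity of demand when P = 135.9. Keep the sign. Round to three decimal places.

At P = 135.9, Q = 1986.913.
dQ/dP = −64/(2√P) = -2.745.
ε = (dQ/dP)(P/Q) = (-2.745)(135.9/1986.913).
|ε| < 1, so demand is inelastic at this price.

-0.188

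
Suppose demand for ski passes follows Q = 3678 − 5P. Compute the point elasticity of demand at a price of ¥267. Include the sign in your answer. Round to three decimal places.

At P = 267, Q = 2343.
dQ/dP = −5.
ε = (dQ/dP)(P/Q) = (-5)(267/2343).
|ε| < 1, so demand is inelastic at this price.

-0.570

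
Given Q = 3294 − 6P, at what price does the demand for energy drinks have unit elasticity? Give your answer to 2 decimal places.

For linear demand Q = a − bP, ε = −bP/(a − bP). |ε| = 1 when bP = a − bP, i.e. P = a/(2b).
P = 3294/(2·6) = 3294/12 = 274.5000.

274.50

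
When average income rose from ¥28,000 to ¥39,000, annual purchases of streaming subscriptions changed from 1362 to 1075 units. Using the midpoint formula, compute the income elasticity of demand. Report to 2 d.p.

-0.72

ΔQ = -287, ΔI = 11000. Midpoints: Ī = 33,500, Q̄ = 1218.5.
ε_I = (ΔQ/ΔI)(Ī/Q̄) = (-287/11000)(33500/1218.5).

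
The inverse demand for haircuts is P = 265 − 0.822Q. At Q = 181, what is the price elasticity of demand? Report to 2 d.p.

At Q = 181, P = 265 − 0.822(181) = 116.22.
dP/dQ = −0.822, so dQ/dP = 1/(−0.822) = -1.217.
ε = (dQ/dP)(P/Q) = (-1.217)(116.22/181).

-0.78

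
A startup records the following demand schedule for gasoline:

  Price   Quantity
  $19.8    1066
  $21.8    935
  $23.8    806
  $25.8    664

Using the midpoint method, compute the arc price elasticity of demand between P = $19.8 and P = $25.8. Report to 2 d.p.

At P = 19.8, Q = 1066; at P = 25.8, Q = 664.
ΔQ = -402, ΔP = 6.0. Midpoints: P̄ = 22.80, Q̄ = 865.0.
ε = (ΔQ/ΔP)(P̄/Q̄) = (-402/6.0)(22.80/865.0).

-1.77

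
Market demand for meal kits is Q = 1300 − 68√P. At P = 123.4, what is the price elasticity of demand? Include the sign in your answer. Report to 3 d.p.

-0.693

At P = 123.4, Q = 544.618.
dQ/dP = −68/(2√P) = -3.061.
ε = (dQ/dP)(P/Q) = (-3.061)(123.4/544.618).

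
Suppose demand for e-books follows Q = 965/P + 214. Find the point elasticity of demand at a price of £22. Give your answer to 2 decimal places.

At P = 22, Q = 257.864.
dQ/dP = −965/P² = -1.994.
ε = (dQ/dP)(P/Q) = (-1.994)(22/257.864).

-0.17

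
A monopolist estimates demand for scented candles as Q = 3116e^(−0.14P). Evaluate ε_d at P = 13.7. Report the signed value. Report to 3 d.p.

At P = 13.7, Q = 457.742.
dQ/dP = −0.14·3116e^(−0.14P) = −0.14Q = -64.084.
ε = (dQ/dP)(P/Q) = (-64.084)(13.7/457.742).

-1.918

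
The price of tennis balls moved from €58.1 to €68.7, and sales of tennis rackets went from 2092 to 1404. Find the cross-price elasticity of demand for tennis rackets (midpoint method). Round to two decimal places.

-2.35

ΔQ_x = 1404 − 2092 = -688; ΔP_y = 68.7 − 58.1 = 10.6.
Midpoints: P̄_y = 63.40, Q̄_x = 1748.0.
ε_xy = (ΔQ_x/ΔP_y)(P̄_y/Q̄_x) = (-688/10.6)(63.40/1748.0).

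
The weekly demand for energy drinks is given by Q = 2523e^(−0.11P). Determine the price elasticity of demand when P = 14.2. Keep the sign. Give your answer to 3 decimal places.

-1.562

At P = 14.2, Q = 529.114.
dQ/dP = −0.11·2523e^(−0.11P) = −0.11Q = -58.203.
ε = (dQ/dP)(P/Q) = (-58.203)(14.2/529.114).
|ε| > 1, so demand is elastic at this price.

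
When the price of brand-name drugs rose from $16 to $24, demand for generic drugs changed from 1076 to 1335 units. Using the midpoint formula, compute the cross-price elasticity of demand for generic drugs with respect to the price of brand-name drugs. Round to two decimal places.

ΔQ_x = 1335 − 1076 = 259; ΔP_y = 24 − 16 = 8.
Midpoints: P̄_y = 20.00, Q̄_x = 1205.5.
ε_xy = (ΔQ_x/ΔP_y)(P̄_y/Q̄_x) = (259/8)(20.00/1205.5).

0.54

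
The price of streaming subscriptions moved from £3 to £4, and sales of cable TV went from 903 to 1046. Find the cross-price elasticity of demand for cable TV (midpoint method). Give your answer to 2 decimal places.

ΔQ_x = 1046 − 903 = 143; ΔP_y = 4 − 3 = 1.
Midpoints: P̄_y = 3.50, Q̄_x = 974.5.
ε_xy = (ΔQ_x/ΔP_y)(P̄_y/Q̄_x) = (143/1)(3.50/974.5).
ε_xy > 0, so the goods are substitutes.

0.51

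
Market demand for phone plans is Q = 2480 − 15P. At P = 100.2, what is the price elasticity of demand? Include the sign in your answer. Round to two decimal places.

At P = 100.2, Q = 977.
dQ/dP = −15.
ε = (dQ/dP)(P/Q) = (-15)(100.2/977).

-1.54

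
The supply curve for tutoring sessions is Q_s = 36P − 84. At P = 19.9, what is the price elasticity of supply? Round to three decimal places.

1.133

At P = 19.9, Q_s = 632.40.
dQ_s/dP = 36.
ε_s = (dQ_s/dP)(P/Q_s) = (36)(19.9/632.40).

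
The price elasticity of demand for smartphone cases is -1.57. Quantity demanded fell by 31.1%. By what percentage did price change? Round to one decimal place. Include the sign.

%ΔP ≈ %ΔQ / ε = (-31.1%)/(-1.57) = 19.81%.

19.8%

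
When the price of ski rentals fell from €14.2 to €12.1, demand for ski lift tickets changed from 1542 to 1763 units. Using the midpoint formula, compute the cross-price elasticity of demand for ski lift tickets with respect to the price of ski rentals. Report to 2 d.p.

ΔQ_x = 1763 − 1542 = 221; ΔP_y = 12.1 − 14.2 = -2.1.
Midpoints: P̄_y = 13.15, Q̄_x = 1652.5.
ε_xy = (ΔQ_x/ΔP_y)(P̄_y/Q̄_x) = (221/-2.1)(13.15/1652.5).

-0.84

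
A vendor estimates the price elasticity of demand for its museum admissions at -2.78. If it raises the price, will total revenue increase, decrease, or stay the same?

decrease

|ε| = 2.78 > 1, so demand is elastic. A price rise therefore reduces total revenue.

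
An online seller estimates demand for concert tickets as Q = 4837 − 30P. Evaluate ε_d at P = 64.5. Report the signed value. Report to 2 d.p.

-0.67

At P = 64.5, Q = 2902.
dQ/dP = −30.
ε = (dQ/dP)(P/Q) = (-30)(64.5/2902).
|ε| < 1, so demand is inelastic at this price.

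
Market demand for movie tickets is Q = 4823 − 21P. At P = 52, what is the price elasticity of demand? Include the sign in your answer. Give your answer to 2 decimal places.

-0.29

At P = 52, Q = 3731.
dQ/dP = −21.
ε = (dQ/dP)(P/Q) = (-21)(52/3731).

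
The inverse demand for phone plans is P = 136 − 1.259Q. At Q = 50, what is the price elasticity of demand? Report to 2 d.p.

At Q = 50, P = 136 − 1.259(50) = 73.05.
dP/dQ = −1.259, so dQ/dP = 1/(−1.259) = -0.794.
ε = (dQ/dP)(P/Q) = (-0.794)(73.05/50).

-1.16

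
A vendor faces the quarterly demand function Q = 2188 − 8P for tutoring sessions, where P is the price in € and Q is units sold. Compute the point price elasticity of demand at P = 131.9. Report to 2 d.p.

-0.93

At P = 131.9, Q = 1132.800.
dQ/dP = −8.
ε = (dQ/dP)(P/Q) = (-8)(131.9/1132.800).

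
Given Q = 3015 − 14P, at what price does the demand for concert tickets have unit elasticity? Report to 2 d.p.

107.68

For linear demand Q = a − bP, ε = −bP/(a − bP). |ε| = 1 when bP = a − bP, i.e. P = a/(2b).
P = 3015/(2·14) = 3015/28 = 107.6786.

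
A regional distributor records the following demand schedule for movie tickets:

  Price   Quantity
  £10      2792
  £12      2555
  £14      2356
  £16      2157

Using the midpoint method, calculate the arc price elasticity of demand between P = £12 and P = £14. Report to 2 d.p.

At P = 12, Q = 2555; at P = 14, Q = 2356.
ΔQ = -199, ΔP = 2. Midpoints: P̄ = 13.00, Q̄ = 2455.5.
ε = (ΔQ/ΔP)(P̄/Q̄) = (-199/2)(13.00/2455.5).

-0.53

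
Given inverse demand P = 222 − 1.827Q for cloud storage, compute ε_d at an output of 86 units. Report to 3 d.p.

-0.413

At Q = 86, P = 222 − 1.827(86) = 64.88.
dP/dQ = −1.827, so dQ/dP = 1/(−1.827) = -0.547.
ε = (dQ/dP)(P/Q) = (-0.547)(64.88/86).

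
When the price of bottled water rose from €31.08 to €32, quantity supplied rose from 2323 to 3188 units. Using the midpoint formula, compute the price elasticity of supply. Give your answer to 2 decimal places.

10.76

ΔQ = 3188 − 2323 = 865; ΔP = 32 − 31.08 = 0.92.
Midpoints: P̄ = 31.54, Q̄ = 2755.5.
ε_s = (ΔQ/ΔP)(P̄/Q̄) = (865/0.92)(31.54/2755.5).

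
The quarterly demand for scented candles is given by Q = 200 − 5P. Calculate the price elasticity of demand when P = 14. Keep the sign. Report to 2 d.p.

-0.54

At P = 14, Q = 130.
dQ/dP = −5.
ε = (dQ/dP)(P/Q) = (-5)(14/130).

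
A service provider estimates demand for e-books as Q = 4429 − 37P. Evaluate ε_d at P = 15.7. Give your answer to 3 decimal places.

-0.151

At P = 15.7, Q = 3848.100.
dQ/dP = −37.
ε = (dQ/dP)(P/Q) = (-37)(15.7/3848.100).
|ε| < 1, so demand is inelastic at this price.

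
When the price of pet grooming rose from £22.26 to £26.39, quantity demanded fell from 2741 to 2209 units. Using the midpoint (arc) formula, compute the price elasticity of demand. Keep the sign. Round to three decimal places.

ΔQ = 2209 − 2741 = -532; ΔP = 26.39 − 22.26 = 4.13.
Midpoints: P̄ = 24.33, Q̄ = 2475.0.
ε = (ΔQ/ΔP)(P̄/Q̄) = (-532/4.13)(24.33/2475.0).

-1.266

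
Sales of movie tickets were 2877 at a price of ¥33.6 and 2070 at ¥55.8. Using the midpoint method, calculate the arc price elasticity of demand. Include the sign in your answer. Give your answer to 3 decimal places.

-0.657

ΔQ = 2070 − 2877 = -807; ΔP = 55.8 − 33.6 = 22.2.
Midpoints: P̄ = 44.70, Q̄ = 2473.5.
ε = (ΔQ/ΔP)(P̄/Q̄) = (-807/22.2)(44.70/2473.5).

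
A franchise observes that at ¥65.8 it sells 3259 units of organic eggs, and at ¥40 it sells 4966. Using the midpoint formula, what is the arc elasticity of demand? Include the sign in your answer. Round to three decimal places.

-0.851

ΔQ = 4966 − 3259 = 1707; ΔP = 40 − 65.8 = -25.8.
Midpoints: P̄ = 52.90, Q̄ = 4112.5.
ε = (ΔQ/ΔP)(P̄/Q̄) = (1707/-25.8)(52.90/4112.5).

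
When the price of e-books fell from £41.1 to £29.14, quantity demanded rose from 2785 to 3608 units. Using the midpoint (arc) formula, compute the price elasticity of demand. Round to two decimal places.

ΔQ = 3608 − 2785 = 823; ΔP = 29.14 − 41.1 = -11.96.
Midpoints: P̄ = 35.12, Q̄ = 3196.5.
ε = (ΔQ/ΔP)(P̄/Q̄) = (823/-11.96)(35.12/3196.5).

-0.76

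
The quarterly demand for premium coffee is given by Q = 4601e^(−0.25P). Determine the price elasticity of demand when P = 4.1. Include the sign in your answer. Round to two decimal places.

-1.03

At P = 4.1, Q = 1650.823.
dQ/dP = −0.25·4601e^(−0.25P) = −0.25Q = -412.706.
ε = (dQ/dP)(P/Q) = (-412.706)(4.1/1650.823).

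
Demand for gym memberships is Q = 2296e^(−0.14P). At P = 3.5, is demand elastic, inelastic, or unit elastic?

Q = 1406.590, dQ/dP = -196.923.
ε = (dQ/dP)(P/Q) ≈ -0.490.
|ε| = 0.49 < 1.

inelastic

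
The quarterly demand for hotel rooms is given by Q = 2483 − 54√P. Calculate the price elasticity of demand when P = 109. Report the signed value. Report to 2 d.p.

At P = 109, Q = 1919.223.
dQ/dP = −54/(2√P) = -2.586.
ε = (dQ/dP)(P/Q) = (-2.586)(109/1919.223).

-0.15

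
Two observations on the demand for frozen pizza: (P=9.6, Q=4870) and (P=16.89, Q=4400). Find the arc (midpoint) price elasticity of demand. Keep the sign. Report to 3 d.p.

ΔQ = 4400 − 4870 = -470; ΔP = 16.89 − 9.6 = 7.29.
Midpoints: P̄ = 13.25, Q̄ = 4635.0.
ε = (ΔQ/ΔP)(P̄/Q̄) = (-470/7.29)(13.25/4635.0).

-0.184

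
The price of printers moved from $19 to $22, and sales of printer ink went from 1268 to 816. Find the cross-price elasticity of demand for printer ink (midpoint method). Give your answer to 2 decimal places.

ΔQ_x = 816 − 1268 = -452; ΔP_y = 22 − 19 = 3.
Midpoints: P̄_y = 20.50, Q̄_x = 1042.0.
ε_xy = (ΔQ_x/ΔP_y)(P̄_y/Q̄_x) = (-452/3)(20.50/1042.0).

-2.96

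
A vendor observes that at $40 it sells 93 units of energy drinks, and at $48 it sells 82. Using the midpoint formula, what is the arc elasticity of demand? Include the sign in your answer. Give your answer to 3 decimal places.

ΔQ = 82 − 93 = -11; ΔP = 48 − 40 = 8.
Midpoints: P̄ = 44.00, Q̄ = 87.5.
ε = (ΔQ/ΔP)(P̄/Q̄) = (-11/8)(44.00/87.5).

-0.691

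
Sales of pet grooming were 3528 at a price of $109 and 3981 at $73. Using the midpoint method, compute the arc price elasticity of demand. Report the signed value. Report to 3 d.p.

-0.305

ΔQ = 3981 − 3528 = 453; ΔP = 73 − 109 = -36.
Midpoints: P̄ = 91.00, Q̄ = 3754.5.
ε = (ΔQ/ΔP)(P̄/Q̄) = (453/-36)(91.00/3754.5).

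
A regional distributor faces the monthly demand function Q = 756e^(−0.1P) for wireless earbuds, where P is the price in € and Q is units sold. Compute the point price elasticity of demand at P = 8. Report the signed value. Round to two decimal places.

At P = 8, Q = 339.693.
dQ/dP = −0.1·756e^(−0.1P) = −0.1Q = -33.969.
ε = (dQ/dP)(P/Q) = (-33.969)(8/339.693).

-0.80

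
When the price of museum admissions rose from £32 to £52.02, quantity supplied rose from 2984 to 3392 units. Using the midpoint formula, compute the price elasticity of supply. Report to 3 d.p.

ΔQ = 3392 − 2984 = 408; ΔP = 52.02 − 32 = 20.02.
Midpoints: P̄ = 42.01, Q̄ = 3188.0.
ε_s = (ΔQ/ΔP)(P̄/Q̄) = (408/20.02)(42.01/3188.0).

0.269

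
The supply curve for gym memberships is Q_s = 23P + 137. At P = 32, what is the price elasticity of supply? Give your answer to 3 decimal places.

0.843

At P = 32, Q_s = 873.
dQ_s/dP = 23.
ε_s = (dQ_s/dP)(P/Q_s) = (23)(32/873).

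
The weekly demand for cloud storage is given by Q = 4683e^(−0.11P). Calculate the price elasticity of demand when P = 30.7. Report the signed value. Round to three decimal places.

At P = 30.7, Q = 159.923.
dQ/dP = −0.11·4683e^(−0.11P) = −0.11Q = -17.592.
ε = (dQ/dP)(P/Q) = (-17.592)(30.7/159.923).

-3.377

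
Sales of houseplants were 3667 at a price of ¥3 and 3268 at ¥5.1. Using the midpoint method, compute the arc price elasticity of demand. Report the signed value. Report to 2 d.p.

ΔQ = 3268 − 3667 = -399; ΔP = 5.1 − 3 = 2.1.
Midpoints: P̄ = 4.05, Q̄ = 3467.5.
ε = (ΔQ/ΔP)(P̄/Q̄) = (-399/2.1)(4.05/3467.5).

-0.22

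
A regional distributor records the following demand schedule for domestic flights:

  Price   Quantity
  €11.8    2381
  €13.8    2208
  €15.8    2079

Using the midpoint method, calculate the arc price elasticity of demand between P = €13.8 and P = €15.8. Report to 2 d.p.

At P = 13.8, Q = 2208; at P = 15.8, Q = 2079.
ΔQ = -129, ΔP = 2.0. Midpoints: P̄ = 14.80, Q̄ = 2143.5.
ε = (ΔQ/ΔP)(P̄/Q̄) = (-129/2.0)(14.80/2143.5).

-0.45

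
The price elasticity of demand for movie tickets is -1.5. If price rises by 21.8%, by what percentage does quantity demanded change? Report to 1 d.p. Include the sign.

%ΔQ ≈ ε × %ΔP = (-1.5)(21.8%) = -32.70%.

-32.7%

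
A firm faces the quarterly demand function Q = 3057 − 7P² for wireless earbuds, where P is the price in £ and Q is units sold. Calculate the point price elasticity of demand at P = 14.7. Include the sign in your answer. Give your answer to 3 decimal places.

-1.959

At P = 14.7, Q = 1544.370.
dQ/dP = −14P = -205.800.
ε = (dQ/dP)(P/Q) = (-205.800)(14.7/1544.370).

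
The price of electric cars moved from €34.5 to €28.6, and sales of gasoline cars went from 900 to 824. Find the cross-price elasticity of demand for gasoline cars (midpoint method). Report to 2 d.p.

0.47

ΔQ_x = 824 − 900 = -76; ΔP_y = 28.6 − 34.5 = -5.9.
Midpoints: P̄_y = 31.55, Q̄_x = 862.0.
ε_xy = (ΔQ_x/ΔP_y)(P̄_y/Q̄_x) = (-76/-5.9)(31.55/862.0).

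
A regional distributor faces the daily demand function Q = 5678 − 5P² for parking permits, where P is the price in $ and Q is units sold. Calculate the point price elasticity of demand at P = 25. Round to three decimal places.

-2.448

At P = 25, Q = 2553.
dQ/dP = −10P = -250.
ε = (dQ/dP)(P/Q) = (-250)(25/2553).
|ε| > 1, so demand is elastic at this price.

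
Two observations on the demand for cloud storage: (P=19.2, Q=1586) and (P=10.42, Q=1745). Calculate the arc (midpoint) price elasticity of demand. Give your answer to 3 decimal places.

ΔQ = 1745 − 1586 = 159; ΔP = 10.42 − 19.2 = -8.78.
Midpoints: P̄ = 14.81, Q̄ = 1665.5.
ε = (ΔQ/ΔP)(P̄/Q̄) = (159/-8.78)(14.81/1665.5).

-0.161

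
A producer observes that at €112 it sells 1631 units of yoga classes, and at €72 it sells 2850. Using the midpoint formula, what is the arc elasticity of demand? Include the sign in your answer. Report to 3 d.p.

-1.251

ΔQ = 2850 − 1631 = 1219; ΔP = 72 − 112 = -40.
Midpoints: P̄ = 92.00, Q̄ = 2240.5.
ε = (ΔQ/ΔP)(P̄/Q̄) = (1219/-40)(92.00/2240.5).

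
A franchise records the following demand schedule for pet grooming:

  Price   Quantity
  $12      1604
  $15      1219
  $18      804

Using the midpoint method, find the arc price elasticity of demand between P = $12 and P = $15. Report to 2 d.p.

At P = 12, Q = 1604; at P = 15, Q = 1219.
ΔQ = -385, ΔP = 3. Midpoints: P̄ = 13.50, Q̄ = 1411.5.
ε = (ΔQ/ΔP)(P̄/Q̄) = (-385/3)(13.50/1411.5).

-1.23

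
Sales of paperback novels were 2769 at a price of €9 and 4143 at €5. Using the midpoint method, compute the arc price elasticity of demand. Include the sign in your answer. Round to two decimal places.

-0.70

ΔQ = 4143 − 2769 = 1374; ΔP = 5 − 9 = -4.
Midpoints: P̄ = 7.00, Q̄ = 3456.0.
ε = (ΔQ/ΔP)(P̄/Q̄) = (1374/-4)(7.00/3456.0).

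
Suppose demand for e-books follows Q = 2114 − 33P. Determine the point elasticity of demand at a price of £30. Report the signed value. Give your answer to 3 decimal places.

-0.881

At P = 30, Q = 1124.
dQ/dP = −33.
ε = (dQ/dP)(P/Q) = (-33)(30/1124).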